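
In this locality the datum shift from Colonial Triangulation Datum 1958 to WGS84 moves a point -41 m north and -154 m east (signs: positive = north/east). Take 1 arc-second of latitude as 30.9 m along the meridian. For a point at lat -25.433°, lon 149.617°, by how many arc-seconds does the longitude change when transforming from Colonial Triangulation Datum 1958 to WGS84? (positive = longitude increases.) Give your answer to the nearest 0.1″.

At latitude -25.433°, cos φ = 0.903088.
1″ of longitude at this latitude = 30.90 × cos φ = 27.9054 m, so Δλ = -154.0 / 27.9054 = -5.519″.

Δλ = -5.5″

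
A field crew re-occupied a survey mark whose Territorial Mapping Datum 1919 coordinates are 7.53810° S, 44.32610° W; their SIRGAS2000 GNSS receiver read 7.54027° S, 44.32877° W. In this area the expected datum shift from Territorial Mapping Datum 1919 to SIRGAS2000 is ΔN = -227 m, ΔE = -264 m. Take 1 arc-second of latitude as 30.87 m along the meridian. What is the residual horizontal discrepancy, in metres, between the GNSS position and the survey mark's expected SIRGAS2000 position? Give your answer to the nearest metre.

33 m

Observed coordinate differences: Δφ = -0.00217°, Δλ = -0.00267°.
Converting to metres (1° lat = 111132 m, cos φ = 0.991358): observed ΔN = -241.2 m, observed ΔE = -294.2 m.
Subtracting the expected shift leaves a residual of -241.2 − (-227) = -14.2 m north and -294.2 − (-264) = -30.2 m east.
Residual distance = √((-14.2)² + (-30.2)²) = 33.3 m.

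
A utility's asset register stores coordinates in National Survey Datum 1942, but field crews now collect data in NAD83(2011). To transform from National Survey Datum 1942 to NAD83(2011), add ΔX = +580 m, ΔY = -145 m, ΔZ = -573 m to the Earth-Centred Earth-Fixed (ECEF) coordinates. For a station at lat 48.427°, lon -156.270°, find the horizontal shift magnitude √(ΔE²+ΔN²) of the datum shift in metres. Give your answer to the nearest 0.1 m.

367.1 m

At φ = 48.427°, λ = -156.270°: sin φ = 0.748111, cos φ = 0.663574, sin λ = -0.402427, cos λ = -0.915452.
ΔE = −sin λ·ΔX + cos λ·ΔY = −(-0.402427)·(580) + (-0.915452)·(-145) = 366.15 m.
ΔN = −sin φ cos λ·ΔX − sin φ sin λ·ΔY + cos φ·ΔZ = −(0.748111)(-0.915452)(580) − (0.748111)(-0.402427)(-145) + (0.663574)(-573) = -26.66 m.
Horizontal magnitude = √(ΔE² + ΔN²) = √(366.15² + (-26.66)²) = 367.12 m.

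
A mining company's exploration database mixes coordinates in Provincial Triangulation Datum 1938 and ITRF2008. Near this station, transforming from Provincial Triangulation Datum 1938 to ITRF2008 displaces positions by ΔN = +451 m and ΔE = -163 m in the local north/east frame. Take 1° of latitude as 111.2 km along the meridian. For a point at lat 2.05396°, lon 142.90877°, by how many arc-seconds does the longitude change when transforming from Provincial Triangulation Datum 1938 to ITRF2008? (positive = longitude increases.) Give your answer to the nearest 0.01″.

Δλ = -5.28″

At latitude 2.05396°, cos φ = 0.999358.
1° of longitude at this latitude = 111.2 × cos φ = 111.13 km, so Δλ = -163.0 / 111128.6 = -0.0014668° = -5.280″.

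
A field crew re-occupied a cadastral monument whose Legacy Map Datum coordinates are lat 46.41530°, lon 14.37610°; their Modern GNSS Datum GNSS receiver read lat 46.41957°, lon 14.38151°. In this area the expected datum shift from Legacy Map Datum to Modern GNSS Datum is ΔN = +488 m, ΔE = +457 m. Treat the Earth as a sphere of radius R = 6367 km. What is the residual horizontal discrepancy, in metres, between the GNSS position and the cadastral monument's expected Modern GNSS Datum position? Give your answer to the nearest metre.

Observed coordinate differences: Δφ = +0.00427°, Δλ = +0.00541°.
Converting to metres (1° lat = 111125 m, cos φ = 0.689426): observed ΔN = 474.5 m, observed ΔE = 414.5 m.
Subtracting the expected shift leaves a residual of 474.5 − (488) = -13.5 m north and 414.5 − (457) = -42.5 m east.
Residual distance = √((-13.5)² + (-42.5)²) = 44.6 m.

45 m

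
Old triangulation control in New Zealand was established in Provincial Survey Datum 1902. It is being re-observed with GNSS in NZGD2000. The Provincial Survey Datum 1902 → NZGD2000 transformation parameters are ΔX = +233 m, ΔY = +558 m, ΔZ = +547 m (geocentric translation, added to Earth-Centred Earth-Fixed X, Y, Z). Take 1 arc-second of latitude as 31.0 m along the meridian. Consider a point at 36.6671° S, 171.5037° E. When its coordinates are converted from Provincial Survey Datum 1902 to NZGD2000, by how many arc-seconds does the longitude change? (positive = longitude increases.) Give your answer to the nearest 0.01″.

sin φ = -0.597165, cos φ = 0.802119, sin λ = 0.147746, cos λ = -0.989025.
East component: ΔE = −sin λ·ΔX + cos λ·ΔY = −(0.147746)(233) + (-0.989025)(558) = -586.30 m.
1° of latitude spans 3600 × 31.00 = 111600 m; at latitude φ, 1° of longitude spans that × cos φ = 89516.4 m, so Δλ = -586.30 / 89516.4 × 3600 = -23.579″.

Δλ = -23.58″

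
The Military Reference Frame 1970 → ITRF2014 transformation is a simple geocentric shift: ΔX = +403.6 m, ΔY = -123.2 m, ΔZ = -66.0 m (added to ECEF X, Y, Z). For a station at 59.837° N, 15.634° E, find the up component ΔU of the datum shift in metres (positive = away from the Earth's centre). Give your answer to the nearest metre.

At φ = 59.837°, λ = 15.634°: sin φ = 0.864599, cos φ = 0.502462, sin λ = 0.269491, cos λ = 0.963003.
ΔU = cos φ cos λ·ΔX + cos φ sin λ·ΔY + sin φ·ΔZ = (0.502462)(0.963003)(403.6) + (0.502462)(0.269491)(-123.2) + (0.864599)(-66.0) = 121.54 m.

ΔU = 122 m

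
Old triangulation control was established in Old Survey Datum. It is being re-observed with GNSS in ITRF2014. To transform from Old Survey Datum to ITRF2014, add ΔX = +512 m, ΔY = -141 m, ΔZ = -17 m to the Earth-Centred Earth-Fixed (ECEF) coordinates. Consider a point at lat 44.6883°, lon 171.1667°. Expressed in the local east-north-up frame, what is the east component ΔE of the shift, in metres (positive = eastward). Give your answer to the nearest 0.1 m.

ΔE = 60.7 m

At φ = 44.6883°, λ = 171.1667°: sin φ = 0.703250, cos φ = 0.710943, sin λ = 0.153560, cos λ = -0.988139.
ΔE = −sin λ·ΔX + cos λ·ΔY = −(0.153560)·(512) + (-0.988139)·(-141) = 60.70 m.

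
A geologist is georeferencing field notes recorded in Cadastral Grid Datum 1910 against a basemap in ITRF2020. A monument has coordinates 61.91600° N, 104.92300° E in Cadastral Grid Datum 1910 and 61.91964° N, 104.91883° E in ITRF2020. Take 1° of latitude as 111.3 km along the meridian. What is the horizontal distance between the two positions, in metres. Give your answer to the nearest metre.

Δφ = 61.91964° − 61.91600° = +0.00364°; Δλ = 104.91883° − 104.92300° = -0.00417°.
ΔN = Δφ × 111300 = 405.1 m; ΔE = Δλ × 111300 × cos(61.91600°) = -0.00417 × 111300 × 0.470766 = -218.5 m.
Distance = √(ΔE² + ΔN²) = √((-218.5)² + 405.1²) = 460.3 m.

460 m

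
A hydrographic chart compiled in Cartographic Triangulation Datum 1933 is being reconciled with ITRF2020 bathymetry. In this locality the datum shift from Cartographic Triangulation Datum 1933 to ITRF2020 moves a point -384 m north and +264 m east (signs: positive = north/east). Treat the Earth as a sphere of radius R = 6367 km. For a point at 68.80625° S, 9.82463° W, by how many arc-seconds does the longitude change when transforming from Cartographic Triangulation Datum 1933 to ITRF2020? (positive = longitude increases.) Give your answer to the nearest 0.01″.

Δλ = 23.66″

At latitude -68.80625°, cos φ = 0.361523.
One radian of longitude at latitude φ spans R cos φ, so Δλ = ΔE / (R cos φ) = 264.0 / (6367000 × 0.361523) = 1.1469e-04 rad = 23.657″.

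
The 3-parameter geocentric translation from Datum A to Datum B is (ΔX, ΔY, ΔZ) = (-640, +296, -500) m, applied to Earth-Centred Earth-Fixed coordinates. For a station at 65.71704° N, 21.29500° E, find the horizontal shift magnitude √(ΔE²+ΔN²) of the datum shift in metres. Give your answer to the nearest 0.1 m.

The local east axis at (φ, λ) is (−sin λ, cos λ, 0), so ΔE = −sin(21.29500°)·(-640) + cos(21.29500°)·296 = 508.22 m.
The local north axis is (−sin φ cos λ, −sin φ sin λ, cos φ), giving ΔN = 543.545 − 97.987 − 205.622 = 239.94 m.
Horizontal magnitude = √(ΔE² + ΔN²) = √(508.22² + 239.94²) = 562.01 m.

562.0 m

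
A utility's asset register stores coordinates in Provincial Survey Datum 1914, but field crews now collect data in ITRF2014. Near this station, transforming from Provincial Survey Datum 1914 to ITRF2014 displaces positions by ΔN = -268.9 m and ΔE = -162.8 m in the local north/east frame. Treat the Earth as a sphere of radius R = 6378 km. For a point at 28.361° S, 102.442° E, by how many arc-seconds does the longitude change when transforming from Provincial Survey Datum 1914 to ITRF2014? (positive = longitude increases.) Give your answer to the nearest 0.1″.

At latitude -28.361°, cos φ = 0.879972.
One radian of longitude at latitude φ spans R cos φ, so Δλ = ΔE / (R cos φ) = -162.8 / (6378000 × 0.879972) = -2.9007e-05 rad = -5.983″.

Δλ = -6.0″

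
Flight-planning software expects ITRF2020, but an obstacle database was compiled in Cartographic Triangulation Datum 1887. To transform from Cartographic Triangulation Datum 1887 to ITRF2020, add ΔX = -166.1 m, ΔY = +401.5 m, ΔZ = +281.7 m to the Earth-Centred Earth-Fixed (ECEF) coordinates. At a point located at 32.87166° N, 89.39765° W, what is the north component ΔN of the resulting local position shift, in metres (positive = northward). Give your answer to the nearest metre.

ΔN = 455 m

The local north axis is (−sin φ cos λ, −sin φ sin λ, cos φ), giving ΔN = 0.948 + 217.906 + 236.597 = 455.45 m.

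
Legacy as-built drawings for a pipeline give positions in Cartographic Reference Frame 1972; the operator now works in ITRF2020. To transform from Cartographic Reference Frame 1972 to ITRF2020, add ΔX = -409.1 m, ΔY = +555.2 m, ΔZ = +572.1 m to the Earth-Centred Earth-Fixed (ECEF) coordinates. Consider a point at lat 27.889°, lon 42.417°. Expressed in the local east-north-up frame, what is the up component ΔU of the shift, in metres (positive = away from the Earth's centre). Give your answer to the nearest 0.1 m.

At φ = 27.889°, λ = 42.417°: sin φ = 0.467760, cos φ = 0.883855, sin λ = 0.674521, cos λ = 0.738255.
ΔU = cos φ cos λ·ΔX + cos φ sin λ·ΔY + sin φ·ΔZ = (0.883855)(0.738255)(-409.1) + (0.883855)(0.674521)(555.2) + (0.467760)(572.1) = 331.66 m.

ΔU = 331.7 m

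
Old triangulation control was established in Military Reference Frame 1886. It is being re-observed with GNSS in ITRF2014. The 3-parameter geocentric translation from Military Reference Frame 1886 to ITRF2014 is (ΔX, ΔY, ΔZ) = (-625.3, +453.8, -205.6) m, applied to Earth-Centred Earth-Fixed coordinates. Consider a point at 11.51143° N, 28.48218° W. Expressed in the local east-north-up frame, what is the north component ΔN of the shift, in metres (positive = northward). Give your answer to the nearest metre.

At φ = 11.51143°, λ = -28.48218°: sin φ = 0.199563, cos φ = 0.979885, sin λ = -0.476885, cos λ = 0.878965.
ΔN = −sin φ cos λ·ΔX − sin φ sin λ·ΔY + cos φ·ΔZ = −(0.199563)(0.878965)(-625.3) − (0.199563)(-0.476885)(453.8) + (0.979885)(-205.6) = -48.59 m.

ΔN = -49 m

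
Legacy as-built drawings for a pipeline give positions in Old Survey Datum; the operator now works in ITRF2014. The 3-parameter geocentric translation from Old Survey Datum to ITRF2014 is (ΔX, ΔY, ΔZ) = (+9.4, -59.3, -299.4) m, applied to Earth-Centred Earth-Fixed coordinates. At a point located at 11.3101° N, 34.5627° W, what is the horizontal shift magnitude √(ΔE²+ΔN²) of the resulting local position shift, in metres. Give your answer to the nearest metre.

305 m

At φ = 11.3101°, λ = -34.5627°: sin φ = 0.196119, cos φ = 0.980580, sin λ = -0.567308, cos λ = 0.823506.
ΔE = −sin λ·ΔX + cos λ·ΔY = −(-0.567308)·(9.4) + (0.823506)·(-59.3) = -43.50 m.
ΔN = −sin φ cos λ·ΔX − sin φ sin λ·ΔY + cos φ·ΔZ = −(0.196119)(0.823506)(9.4) − (0.196119)(-0.567308)(-59.3) + (0.980580)(-299.4) = -301.70 m.
Horizontal magnitude = √(ΔE² + ΔN²) = √((-43.50)² + (-301.70)²) = 304.82 m.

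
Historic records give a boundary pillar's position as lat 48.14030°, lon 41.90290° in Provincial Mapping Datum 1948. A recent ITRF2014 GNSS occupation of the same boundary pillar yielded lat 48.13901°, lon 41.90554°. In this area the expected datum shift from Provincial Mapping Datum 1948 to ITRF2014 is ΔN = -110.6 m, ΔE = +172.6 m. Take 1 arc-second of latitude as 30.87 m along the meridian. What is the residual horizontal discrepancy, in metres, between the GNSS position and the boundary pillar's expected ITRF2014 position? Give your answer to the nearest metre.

40 m

Observed coordinate differences: Δφ = -0.00129°, Δλ = +0.00264°.
Converting to metres (1° lat = 111132 m, cos φ = 0.667309): observed ΔN = -143.4 m, observed ΔE = 195.8 m.
Subtracting the expected shift leaves a residual of -143.4 − (-110.6) = -32.8 m north and 195.8 − (172.6) = 23.2 m east.
Residual distance = √((-32.8)² + 23.2²) = 40.1 m.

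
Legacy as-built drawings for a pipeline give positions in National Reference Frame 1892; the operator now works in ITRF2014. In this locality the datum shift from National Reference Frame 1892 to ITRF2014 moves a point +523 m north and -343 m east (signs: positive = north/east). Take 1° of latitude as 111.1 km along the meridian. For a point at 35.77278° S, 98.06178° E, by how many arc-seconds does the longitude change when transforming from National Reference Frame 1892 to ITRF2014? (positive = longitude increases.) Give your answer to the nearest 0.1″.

Δλ = -13.7″

At latitude -35.77278°, cos φ = 0.811342.
1° of longitude at this latitude = 111.1 × cos φ = 90.14 km, so Δλ = -343.0 / 90140.1 = -0.0038052° = -13.699″.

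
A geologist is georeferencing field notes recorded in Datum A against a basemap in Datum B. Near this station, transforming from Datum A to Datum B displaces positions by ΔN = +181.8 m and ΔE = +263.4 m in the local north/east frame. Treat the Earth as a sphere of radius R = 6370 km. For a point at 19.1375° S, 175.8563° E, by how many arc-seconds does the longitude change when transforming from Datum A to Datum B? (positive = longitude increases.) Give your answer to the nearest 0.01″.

At latitude -19.1375°, cos φ = 0.944735.
One radian of longitude at latitude φ spans R cos φ, so Δλ = ΔE / (R cos φ) = 263.4 / (6370000 × 0.944735) = 4.3769e-05 rad = 9.028″.

Δλ = 9.03″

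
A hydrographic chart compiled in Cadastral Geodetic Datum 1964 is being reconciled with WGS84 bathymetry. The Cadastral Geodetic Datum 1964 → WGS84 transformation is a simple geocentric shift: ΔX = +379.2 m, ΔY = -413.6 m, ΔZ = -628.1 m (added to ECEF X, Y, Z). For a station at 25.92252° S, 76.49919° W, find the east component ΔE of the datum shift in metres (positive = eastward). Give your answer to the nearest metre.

At φ = -25.92252°, λ = -76.49919°: sin φ = -0.437155, cos φ = 0.899386, sin λ = -0.972367, cos λ = 0.233459.
ΔE = −sin λ·ΔX + cos λ·ΔY = −(-0.972367)·(379.2) + (0.233459)·(-413.6) = 272.16 m.

ΔE = 272 m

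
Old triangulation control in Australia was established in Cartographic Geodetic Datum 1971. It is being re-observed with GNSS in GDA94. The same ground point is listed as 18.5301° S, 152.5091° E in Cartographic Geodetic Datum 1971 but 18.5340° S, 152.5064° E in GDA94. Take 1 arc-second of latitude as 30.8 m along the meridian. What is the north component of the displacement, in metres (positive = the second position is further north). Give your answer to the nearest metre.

ΔN = -432 m

Δφ = -18.5340° − -18.5301° = -0.0039°; Δλ = 152.5064° − 152.5091° = -0.0027°.
1° of latitude = 3600 × 30.80 = 110880 m.
ΔN = Δφ × 110880 = -432.4 m; ΔE = Δλ × 110880 × cos(-18.5301°) = -0.0027 × 110880 × 0.948157 = -283.9 m.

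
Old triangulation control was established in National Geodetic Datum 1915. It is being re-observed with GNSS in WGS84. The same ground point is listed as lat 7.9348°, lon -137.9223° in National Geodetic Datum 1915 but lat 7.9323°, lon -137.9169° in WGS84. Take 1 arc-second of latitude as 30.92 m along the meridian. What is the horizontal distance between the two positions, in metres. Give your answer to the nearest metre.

Δφ = 7.9323° − 7.9348° = -0.0025°; Δλ = -137.9169° − -137.9223° = +0.0054°.
1° of latitude = 3600 × 30.92 = 111312 m.
ΔN = Δφ × 111312 = -278.3 m; ΔE = Δλ × 111312 × cos(7.9348°) = +0.0054 × 111312 × 0.990426 = 595.3 m.
Distance = √(ΔE² + ΔN²) = √(595.3² + (-278.3)²) = 657.2 m.

657 m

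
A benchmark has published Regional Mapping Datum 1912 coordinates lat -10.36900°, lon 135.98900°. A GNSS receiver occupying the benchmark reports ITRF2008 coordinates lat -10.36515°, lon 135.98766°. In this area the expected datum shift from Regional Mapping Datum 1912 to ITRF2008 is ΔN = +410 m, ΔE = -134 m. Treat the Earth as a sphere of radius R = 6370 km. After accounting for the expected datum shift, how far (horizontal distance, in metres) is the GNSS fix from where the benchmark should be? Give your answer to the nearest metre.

Observed coordinate differences: Δφ = +0.00385°, Δλ = -0.00134°.
Converting to metres (1° lat = 111177 m, cos φ = 0.983669): observed ΔN = 428.0 m, observed ΔE = -146.5 m.
Subtracting the expected shift leaves a residual of 428.0 − (410) = 18.0 m north and -146.5 − (-134) = -12.5 m east.
Residual distance = √(18.0² + (-12.5)²) = 22.0 m.

22 m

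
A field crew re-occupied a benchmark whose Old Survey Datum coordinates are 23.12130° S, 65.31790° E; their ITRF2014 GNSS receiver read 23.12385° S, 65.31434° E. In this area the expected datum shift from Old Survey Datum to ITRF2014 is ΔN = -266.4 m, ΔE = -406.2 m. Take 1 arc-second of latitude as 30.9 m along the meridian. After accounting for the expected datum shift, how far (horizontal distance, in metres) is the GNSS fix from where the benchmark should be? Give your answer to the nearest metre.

Observed coordinate differences: Δφ = -0.00255°, Δλ = -0.00356°.
Converting to metres (1° lat = 111240 m, cos φ = 0.919676): observed ΔN = -283.7 m, observed ΔE = -364.2 m.
Subtracting the expected shift leaves a residual of -283.7 − (-266.4) = -17.3 m north and -364.2 − (-406.2) = 42.0 m east.
Residual distance = √((-17.3)² + 42.0²) = 45.4 m.

45 m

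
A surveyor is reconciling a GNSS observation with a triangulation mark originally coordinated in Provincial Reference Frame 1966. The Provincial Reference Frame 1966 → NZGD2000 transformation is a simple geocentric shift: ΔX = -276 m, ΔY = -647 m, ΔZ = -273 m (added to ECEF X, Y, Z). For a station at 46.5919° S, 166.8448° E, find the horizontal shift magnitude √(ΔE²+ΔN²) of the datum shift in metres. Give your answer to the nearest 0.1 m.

At φ = -46.5919°, λ = 166.8448°: sin φ = -0.726478, cos φ = 0.687190, sin λ = 0.227590, cos λ = -0.973757.
ΔE = −sin λ·ΔX + cos λ·ΔY = −(0.227590)·(-276) + (-0.973757)·(-647) = 692.84 m.
ΔN = −sin φ cos λ·ΔX − sin φ sin λ·ΔY + cos φ·ΔZ = −(-0.726478)(-0.973757)(-276) − (-0.726478)(0.227590)(-647) + (0.687190)(-273) = -99.33 m.
Horizontal magnitude = √(ΔE² + ΔN²) = √(692.84² + (-99.33)²) = 699.92 m.

699.9 m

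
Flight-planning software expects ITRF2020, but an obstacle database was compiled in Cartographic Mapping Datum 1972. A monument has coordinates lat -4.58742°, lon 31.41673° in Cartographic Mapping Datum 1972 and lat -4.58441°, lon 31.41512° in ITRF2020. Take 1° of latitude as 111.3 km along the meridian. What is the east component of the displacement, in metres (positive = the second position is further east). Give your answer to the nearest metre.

Δφ = -4.58441° − -4.58742° = +0.00301°; Δλ = 31.41512° − 31.41673° = -0.00161°.
ΔN = Δφ × 111300 = 335.0 m; ΔE = Δλ × 111300 × cos(-4.58742°) = -0.00161 × 111300 × 0.996796 = -178.6 m.

ΔE = -179 m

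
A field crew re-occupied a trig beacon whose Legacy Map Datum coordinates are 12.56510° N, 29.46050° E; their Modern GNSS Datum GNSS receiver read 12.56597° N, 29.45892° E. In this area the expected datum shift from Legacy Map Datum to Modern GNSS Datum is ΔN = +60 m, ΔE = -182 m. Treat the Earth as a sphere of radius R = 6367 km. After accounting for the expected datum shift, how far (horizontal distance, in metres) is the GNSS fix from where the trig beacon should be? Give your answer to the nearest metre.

Observed coordinate differences: Δφ = +0.00087°, Δλ = -0.00158°.
Converting to metres (1° lat = 111125 m, cos φ = 0.976049): observed ΔN = 96.7 m, observed ΔE = -171.4 m.
Subtracting the expected shift leaves a residual of 96.7 − (60) = 36.7 m north and -171.4 − (-182) = 10.6 m east.
Residual distance = √(36.7² + 10.6²) = 38.2 m.

38 m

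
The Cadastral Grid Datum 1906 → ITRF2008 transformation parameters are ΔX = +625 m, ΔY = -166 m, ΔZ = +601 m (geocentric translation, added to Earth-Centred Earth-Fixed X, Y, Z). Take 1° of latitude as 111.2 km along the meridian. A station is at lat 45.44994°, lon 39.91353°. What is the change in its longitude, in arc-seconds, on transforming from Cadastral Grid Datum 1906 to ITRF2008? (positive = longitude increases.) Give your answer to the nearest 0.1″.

sin φ = 0.712638, cos φ = 0.701532, sin λ = 0.641631, cos λ = 0.767014.
East component: ΔE = −sin λ·ΔX + cos λ·ΔY = −(0.641631)(625) + (0.767014)(-166) = -528.34 m.
1° of latitude spans 111200 m; at latitude φ, 1° of longitude spans that × cos φ = 78010.4 m, so Δλ = -528.34 / 78010.4 × 3600 = -24.382″.

Δλ = -24.4″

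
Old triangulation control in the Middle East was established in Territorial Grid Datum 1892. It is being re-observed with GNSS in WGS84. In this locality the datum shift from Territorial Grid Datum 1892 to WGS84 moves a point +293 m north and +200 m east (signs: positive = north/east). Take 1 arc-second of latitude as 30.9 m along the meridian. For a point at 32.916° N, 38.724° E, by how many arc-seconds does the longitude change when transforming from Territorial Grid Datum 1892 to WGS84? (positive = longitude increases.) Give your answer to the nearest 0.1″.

Δλ = 7.7″

At latitude 32.916°, cos φ = 0.839468.
1″ of longitude at this latitude = 30.90 × cos φ = 25.9396 m, so Δλ = 200.0 / 25.9396 = 7.710″.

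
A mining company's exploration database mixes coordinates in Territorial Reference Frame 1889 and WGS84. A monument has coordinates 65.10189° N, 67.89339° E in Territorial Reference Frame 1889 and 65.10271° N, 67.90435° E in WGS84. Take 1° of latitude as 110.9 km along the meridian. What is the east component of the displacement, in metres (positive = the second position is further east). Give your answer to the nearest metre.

Δφ = 65.10271° − 65.10189° = +0.00082°; Δλ = 67.90435° − 67.89339° = +0.01096°.
ΔN = Δφ × 110900 = 90.9 m; ΔE = Δλ × 110900 × cos(65.10189°) = +0.01096 × 110900 × 0.421006 = 511.7 m.

ΔE = 512 m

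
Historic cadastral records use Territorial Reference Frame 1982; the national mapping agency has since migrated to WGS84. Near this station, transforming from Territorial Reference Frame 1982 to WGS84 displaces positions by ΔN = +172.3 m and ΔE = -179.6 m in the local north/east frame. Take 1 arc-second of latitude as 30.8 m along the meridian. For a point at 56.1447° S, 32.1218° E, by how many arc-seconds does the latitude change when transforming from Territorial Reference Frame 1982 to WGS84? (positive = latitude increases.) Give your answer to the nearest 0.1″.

Δφ = 5.6″

1″ of latitude = 30.80 m, so Δφ = 172.3 / 30.80 = 5.594″.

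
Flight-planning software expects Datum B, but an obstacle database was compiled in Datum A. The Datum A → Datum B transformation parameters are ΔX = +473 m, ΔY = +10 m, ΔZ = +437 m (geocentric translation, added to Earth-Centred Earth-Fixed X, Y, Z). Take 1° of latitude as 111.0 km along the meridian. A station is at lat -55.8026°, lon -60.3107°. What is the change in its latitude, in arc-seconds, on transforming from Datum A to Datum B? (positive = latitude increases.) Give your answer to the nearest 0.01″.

sin φ = -0.827106, cos φ = 0.562046, sin λ = -0.868724, cos λ = 0.495296.
North component: ΔN = −sin φ cos λ·ΔX − sin φ sin λ·ΔY + cos φ·ΔZ = −(-0.827106)(0.495296)(473) − (-0.827106)(-0.868724)(10) + (0.562046)(437) = 432.20 m.
1° of latitude spans 111000 m, so Δφ = 432.20 / 111000 × 3600 = 14.017″.

Δφ = 14.02″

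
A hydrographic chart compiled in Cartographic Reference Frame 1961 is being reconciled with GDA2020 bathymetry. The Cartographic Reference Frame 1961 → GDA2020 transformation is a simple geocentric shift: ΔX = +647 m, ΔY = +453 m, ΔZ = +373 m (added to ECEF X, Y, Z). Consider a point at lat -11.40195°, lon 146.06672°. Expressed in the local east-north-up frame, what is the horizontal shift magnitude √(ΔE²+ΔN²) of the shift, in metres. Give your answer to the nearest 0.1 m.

The local east axis at (φ, λ) is (−sin λ, cos λ, 0), so ΔE = −sin(146.06672°)·647 + cos(146.06672°)·453 = -737.02 m.
The local north axis is (−sin φ cos λ, −sin φ sin λ, cos φ), giving ΔN = -106.122 + 49.991 + 365.639 = 309.51 m.
Horizontal magnitude = √(ΔE² + ΔN²) = √((-737.02)² + 309.51²) = 799.37 m.

799.4 m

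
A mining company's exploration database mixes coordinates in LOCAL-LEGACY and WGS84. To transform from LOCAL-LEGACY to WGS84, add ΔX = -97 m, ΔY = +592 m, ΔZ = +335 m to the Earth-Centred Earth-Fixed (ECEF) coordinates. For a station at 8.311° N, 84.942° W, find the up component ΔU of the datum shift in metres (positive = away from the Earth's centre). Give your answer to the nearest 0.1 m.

ΔU = -543.5 m

At φ = 8.311°, λ = -84.942°: sin φ = 0.144546, cos φ = 0.989498, sin λ = -0.996106, cos λ = 0.088164.
ΔU = cos φ cos λ·ΔX + cos φ sin λ·ΔY + sin φ·ΔZ = (0.989498)(0.088164)(-97) + (0.989498)(-0.996106)(592) + (0.144546)(335) = -543.54 m.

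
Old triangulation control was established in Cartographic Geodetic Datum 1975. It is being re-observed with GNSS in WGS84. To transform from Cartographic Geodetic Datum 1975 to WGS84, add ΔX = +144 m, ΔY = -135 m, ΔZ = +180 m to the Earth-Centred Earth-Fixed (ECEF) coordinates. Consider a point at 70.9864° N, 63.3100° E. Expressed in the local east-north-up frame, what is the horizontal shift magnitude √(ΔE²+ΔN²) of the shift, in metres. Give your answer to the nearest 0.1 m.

At φ = 70.9864°, λ = 63.3100°: sin φ = 0.945441, cos φ = 0.325793, sin λ = 0.893450, cos λ = 0.449163.
ΔE = −sin λ·ΔX + cos λ·ΔY = −(0.893450)·(144) + (0.449163)·(-135) = -189.29 m.
ΔN = −sin φ cos λ·ΔX − sin φ sin λ·ΔY + cos φ·ΔZ = −(0.945441)(0.449163)(144) − (0.945441)(0.893450)(-135) + (0.325793)(180) = 111.53 m.
Horizontal magnitude = √(ΔE² + ΔN²) = √((-189.29)² + 111.53²) = 219.71 m.

219.7 m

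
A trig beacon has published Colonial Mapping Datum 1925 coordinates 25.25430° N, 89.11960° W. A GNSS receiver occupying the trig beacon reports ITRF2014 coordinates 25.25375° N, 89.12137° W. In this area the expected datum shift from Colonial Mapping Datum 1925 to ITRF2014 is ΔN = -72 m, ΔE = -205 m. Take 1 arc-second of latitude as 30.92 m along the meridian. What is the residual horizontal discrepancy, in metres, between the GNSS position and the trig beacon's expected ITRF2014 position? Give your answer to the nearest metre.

29 m

Observed coordinate differences: Δφ = -0.00055°, Δλ = -0.00177°.
Converting to metres (1° lat = 111312 m, cos φ = 0.904423): observed ΔN = -61.2 m, observed ΔE = -178.2 m.
Subtracting the expected shift leaves a residual of -61.2 − (-72) = 10.8 m north and -178.2 − (-205) = 26.8 m east.
Residual distance = √(10.8² + 26.8²) = 28.9 m.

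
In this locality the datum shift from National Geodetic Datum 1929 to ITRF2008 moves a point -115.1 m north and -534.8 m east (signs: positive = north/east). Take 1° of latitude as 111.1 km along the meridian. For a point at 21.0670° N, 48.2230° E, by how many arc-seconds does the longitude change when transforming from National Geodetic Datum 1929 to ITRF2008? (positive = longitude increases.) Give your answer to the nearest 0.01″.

Δλ = -18.57″

At latitude 21.0670°, cos φ = 0.933161.
1° of longitude at this latitude = 111.1 × cos φ = 103.67 km, so Δλ = -534.8 / 103674.2 = -0.0051585° = -18.570″.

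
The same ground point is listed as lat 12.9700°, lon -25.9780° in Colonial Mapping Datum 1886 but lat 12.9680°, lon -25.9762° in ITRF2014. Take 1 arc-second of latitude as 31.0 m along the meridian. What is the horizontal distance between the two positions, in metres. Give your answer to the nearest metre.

Δφ = 12.9680° − 12.9700° = -0.0020°; Δλ = -25.9762° − -25.9780° = +0.0018°.
1° of latitude = 3600 × 31.00 = 111600 m.
ΔN = Δφ × 111600 = -223.2 m; ΔE = Δλ × 111600 × cos(12.9700°) = +0.0018 × 111600 × 0.974488 = 195.8 m.
Distance = √(ΔE² + ΔN²) = √(195.8² + (-223.2)²) = 296.9 m.

297 m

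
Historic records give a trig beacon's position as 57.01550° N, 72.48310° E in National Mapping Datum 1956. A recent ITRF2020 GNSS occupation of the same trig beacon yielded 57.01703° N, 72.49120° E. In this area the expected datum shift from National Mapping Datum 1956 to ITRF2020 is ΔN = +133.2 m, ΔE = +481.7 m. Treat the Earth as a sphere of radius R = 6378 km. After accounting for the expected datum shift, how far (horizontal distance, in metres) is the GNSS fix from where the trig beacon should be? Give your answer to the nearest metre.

Observed coordinate differences: Δφ = +0.00153°, Δλ = +0.00810°.
Converting to metres (1° lat = 111317 m, cos φ = 0.544412): observed ΔN = 170.3 m, observed ΔE = 490.9 m.
Subtracting the expected shift leaves a residual of 170.3 − (133.2) = 37.1 m north and 490.9 − (481.7) = 9.2 m east.
Residual distance = √(37.1² + 9.2²) = 38.2 m.

38 m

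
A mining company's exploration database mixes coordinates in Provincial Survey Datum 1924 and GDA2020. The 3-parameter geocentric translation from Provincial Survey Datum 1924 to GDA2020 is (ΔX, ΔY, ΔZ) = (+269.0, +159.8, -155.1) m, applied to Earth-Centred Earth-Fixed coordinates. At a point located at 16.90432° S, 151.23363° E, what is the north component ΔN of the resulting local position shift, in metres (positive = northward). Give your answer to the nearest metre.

At φ = -16.90432°, λ = 151.23363°: sin φ = -0.290774, cos φ = 0.956792, sin λ = 0.481239, cos λ = -0.876589.
ΔN = −sin φ cos λ·ΔX − sin φ sin λ·ΔY + cos φ·ΔZ = −(-0.290774)(-0.876589)(269.0) − (-0.290774)(0.481239)(159.8) + (0.956792)(-155.1) = -194.60 m.

ΔN = -195 m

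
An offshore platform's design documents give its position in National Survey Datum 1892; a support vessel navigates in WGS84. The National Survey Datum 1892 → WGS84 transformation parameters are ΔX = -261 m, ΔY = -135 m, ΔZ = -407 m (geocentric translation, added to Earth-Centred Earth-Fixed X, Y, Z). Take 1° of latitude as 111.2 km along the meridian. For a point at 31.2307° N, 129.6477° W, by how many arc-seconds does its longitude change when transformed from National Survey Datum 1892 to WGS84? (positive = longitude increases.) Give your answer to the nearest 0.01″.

Δλ = -4.35″

sin φ = 0.518485, cos φ = 0.855087, sin λ = -0.769982, cos λ = -0.638065.
East component: ΔE = −sin λ·ΔX + cos λ·ΔY = −(-0.769982)(-261) + (-0.638065)(-135) = -114.83 m.
1° of latitude spans 111200 m; at latitude φ, 1° of longitude spans that × cos φ = 95085.6 m, so Δλ = -114.83 / 95085.6 × 3600 = -4.347″.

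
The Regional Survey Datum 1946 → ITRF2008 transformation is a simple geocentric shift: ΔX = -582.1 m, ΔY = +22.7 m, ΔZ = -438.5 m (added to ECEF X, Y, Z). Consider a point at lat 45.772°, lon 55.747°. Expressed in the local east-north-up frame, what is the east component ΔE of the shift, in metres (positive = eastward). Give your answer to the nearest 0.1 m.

ΔE = 493.9 m

The local east axis at (φ, λ) is (−sin λ, cos λ, 0), so ΔE = −sin(55.747°)·(-582.1) + cos(55.747°)·22.7 = 493.92 m.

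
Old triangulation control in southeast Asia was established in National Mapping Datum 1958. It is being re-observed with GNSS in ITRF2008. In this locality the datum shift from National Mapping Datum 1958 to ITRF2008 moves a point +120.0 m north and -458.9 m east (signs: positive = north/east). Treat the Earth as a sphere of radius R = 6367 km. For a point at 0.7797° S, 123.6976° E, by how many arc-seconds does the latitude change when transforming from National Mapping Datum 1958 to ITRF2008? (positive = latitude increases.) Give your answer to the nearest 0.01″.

On a sphere of radius R, 1 rad of latitude = R, so Δφ = ΔN / R = 120.0 / 6367000 = 1.8847e-05 rad = 3.888″.

Δφ = 3.89″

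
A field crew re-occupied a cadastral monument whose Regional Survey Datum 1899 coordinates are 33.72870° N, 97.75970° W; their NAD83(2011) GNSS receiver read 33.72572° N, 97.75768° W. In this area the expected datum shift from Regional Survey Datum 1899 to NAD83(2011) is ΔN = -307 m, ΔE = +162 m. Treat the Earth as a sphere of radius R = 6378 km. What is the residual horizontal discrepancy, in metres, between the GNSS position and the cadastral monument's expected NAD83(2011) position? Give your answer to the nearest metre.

Observed coordinate differences: Δφ = -0.00298°, Δλ = +0.00202°.
Converting to metres (1° lat = 111317 m, cos φ = 0.831676): observed ΔN = -331.7 m, observed ΔE = 187.0 m.
Subtracting the expected shift leaves a residual of -331.7 − (-307) = -24.7 m north and 187.0 − (162) = 25.0 m east.
Residual distance = √((-24.7)² + 25.0²) = 35.2 m.

35 m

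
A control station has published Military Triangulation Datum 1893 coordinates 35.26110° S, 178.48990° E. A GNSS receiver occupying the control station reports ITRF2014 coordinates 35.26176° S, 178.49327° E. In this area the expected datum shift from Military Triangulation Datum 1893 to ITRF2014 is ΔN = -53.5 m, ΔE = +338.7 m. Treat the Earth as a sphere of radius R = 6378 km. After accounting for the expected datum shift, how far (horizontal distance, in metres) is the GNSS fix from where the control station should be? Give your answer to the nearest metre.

Observed coordinate differences: Δφ = -0.00066°, Δλ = +0.00337°.
Converting to metres (1° lat = 111317 m, cos φ = 0.816530): observed ΔN = -73.5 m, observed ΔE = 306.3 m.
Subtracting the expected shift leaves a residual of -73.5 − (-53.5) = -20.0 m north and 306.3 − (338.7) = -32.4 m east.
Residual distance = √((-20.0)² + (-32.4)²) = 38.0 m.

38 m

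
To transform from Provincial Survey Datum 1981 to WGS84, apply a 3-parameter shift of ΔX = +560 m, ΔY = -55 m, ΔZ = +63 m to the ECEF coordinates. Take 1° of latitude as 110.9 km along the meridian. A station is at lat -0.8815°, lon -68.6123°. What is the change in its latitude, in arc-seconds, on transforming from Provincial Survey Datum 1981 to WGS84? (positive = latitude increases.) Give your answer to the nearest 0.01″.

Δφ = 2.17″

sin φ = -0.015384, cos φ = 0.999882, sin λ = -0.931134, cos λ = 0.364677.
North component: ΔN = −sin φ cos λ·ΔX − sin φ sin λ·ΔY + cos φ·ΔZ = −(-0.015384)(0.364677)(560) − (-0.015384)(-0.931134)(-55) + (0.999882)(63) = 66.92 m.
1° of latitude spans 110900 m, so Δφ = 66.92 / 110900 × 3600 = 2.172″.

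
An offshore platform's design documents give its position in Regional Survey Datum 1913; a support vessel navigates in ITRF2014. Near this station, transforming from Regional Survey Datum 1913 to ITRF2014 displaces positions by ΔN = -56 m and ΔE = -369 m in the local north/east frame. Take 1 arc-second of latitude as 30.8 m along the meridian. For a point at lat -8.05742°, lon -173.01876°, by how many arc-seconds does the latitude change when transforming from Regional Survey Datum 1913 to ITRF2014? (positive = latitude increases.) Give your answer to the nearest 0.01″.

1″ of latitude = 30.80 m, so Δφ = -56.0 / 30.80 = -1.818″.

Δφ = -1.82″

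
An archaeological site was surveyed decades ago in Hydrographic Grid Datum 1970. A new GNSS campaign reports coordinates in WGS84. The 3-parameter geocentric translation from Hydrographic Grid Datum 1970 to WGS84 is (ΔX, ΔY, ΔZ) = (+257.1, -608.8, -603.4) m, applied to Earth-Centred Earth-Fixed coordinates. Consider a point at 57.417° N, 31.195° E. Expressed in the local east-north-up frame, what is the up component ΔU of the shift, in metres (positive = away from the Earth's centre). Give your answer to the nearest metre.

At φ = 57.417°, λ = 31.195°: sin φ = 0.842612, cos φ = 0.538521, sin λ = 0.517952, cos λ = 0.855409.
ΔU = cos φ cos λ·ΔX + cos φ sin λ·ΔY + sin φ·ΔZ = (0.538521)(0.855409)(257.1) + (0.538521)(0.517952)(-608.8) + (0.842612)(-603.4) = -559.81 m.

ΔU = -560 m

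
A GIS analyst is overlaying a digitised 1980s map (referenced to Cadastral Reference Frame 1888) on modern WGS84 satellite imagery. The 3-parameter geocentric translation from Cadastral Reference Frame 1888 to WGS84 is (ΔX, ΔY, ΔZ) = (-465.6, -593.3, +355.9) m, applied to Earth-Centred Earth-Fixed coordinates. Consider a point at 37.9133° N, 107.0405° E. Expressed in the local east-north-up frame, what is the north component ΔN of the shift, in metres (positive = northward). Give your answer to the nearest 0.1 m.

ΔN = 545.5 m

The local north axis is (−sin φ cos λ, −sin φ sin λ, cos φ), giving ΔN = -83.840 + 348.559 + 280.784 = 545.50 m.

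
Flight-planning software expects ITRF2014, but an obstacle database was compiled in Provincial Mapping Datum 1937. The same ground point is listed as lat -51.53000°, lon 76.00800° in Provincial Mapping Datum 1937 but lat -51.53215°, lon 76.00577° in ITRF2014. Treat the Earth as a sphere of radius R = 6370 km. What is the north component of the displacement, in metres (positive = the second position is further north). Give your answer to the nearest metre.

ΔN = -239 m

Δφ = -51.53215° − -51.53000° = -0.00215°; Δλ = 76.00577° − 76.00800° = -0.00223°.
1° along a meridian = πR/180 = 111177 m.
ΔN = Δφ × 111177 = -239.0 m; ΔE = Δλ × 111177 × cos(-51.53000°) = -0.00223 × 111177 × 0.622105 = -154.2 m.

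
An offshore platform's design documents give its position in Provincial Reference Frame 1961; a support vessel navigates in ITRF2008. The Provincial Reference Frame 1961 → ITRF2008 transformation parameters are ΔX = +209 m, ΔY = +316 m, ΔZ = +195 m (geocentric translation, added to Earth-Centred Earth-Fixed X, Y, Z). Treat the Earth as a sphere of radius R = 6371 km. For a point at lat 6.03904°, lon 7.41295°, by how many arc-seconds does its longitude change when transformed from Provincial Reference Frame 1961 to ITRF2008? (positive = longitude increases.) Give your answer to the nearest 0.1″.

Δλ = 9.3″

sin φ = 0.105206, cos φ = 0.994450, sin λ = 0.129020, cos λ = 0.991642.
East component: ΔE = −sin λ·ΔX + cos λ·ΔY = −(0.129020)(209) + (0.991642)(316) = 286.39 m.
1° of latitude spans πR/180 = 111195 m; at latitude φ, 1° of longitude spans that × cos φ = 110577.8 m, so Δλ = 286.39 / 110577.8 × 3600 = 9.324″.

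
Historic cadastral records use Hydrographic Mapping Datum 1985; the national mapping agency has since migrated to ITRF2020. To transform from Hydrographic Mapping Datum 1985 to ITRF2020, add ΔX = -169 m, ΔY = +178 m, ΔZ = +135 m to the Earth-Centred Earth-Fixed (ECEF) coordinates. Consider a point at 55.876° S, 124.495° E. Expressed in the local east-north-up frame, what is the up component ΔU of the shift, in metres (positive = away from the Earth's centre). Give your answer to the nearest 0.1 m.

The local up (radial) axis is (cos φ cos λ, cos φ sin λ, sin φ), giving ΔU = 53.692 + 82.298 − 111.756 = 24.23 m.

ΔU = 24.2 m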